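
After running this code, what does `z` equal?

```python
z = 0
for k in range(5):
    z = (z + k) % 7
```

Let's trace through this code step by step.

Initialize: z = 0
Entering loop: for k in range(5):

After execution: z = 3
3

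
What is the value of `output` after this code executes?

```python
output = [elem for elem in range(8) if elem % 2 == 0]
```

Let's trace through this code step by step.

Initialize: output = [elem for elem in range(8) if elem % 2 == 0]

After execution: output = [0, 2, 4, 6]
[0, 2, 4, 6]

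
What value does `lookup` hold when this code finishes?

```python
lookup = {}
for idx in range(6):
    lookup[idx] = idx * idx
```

Let's trace through this code step by step.

Initialize: lookup = {}
Entering loop: for idx in range(6):

After execution: lookup = {0: 0, 1: 1, 2: 4, 3: 9, 4: 16, 5: 25}
{0: 0, 1: 1, 2: 4, 3: 9, 4: 16, 5: 25}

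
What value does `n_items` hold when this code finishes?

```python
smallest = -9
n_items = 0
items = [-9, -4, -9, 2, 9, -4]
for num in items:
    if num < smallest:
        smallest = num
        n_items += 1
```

Let's trace through this code step by step.

Initialize: smallest = -9
Initialize: n_items = 0
Initialize: items = [-9, -4, -9, 2, 9, -4]
Entering loop: for num in items:

After execution: n_items = 0
0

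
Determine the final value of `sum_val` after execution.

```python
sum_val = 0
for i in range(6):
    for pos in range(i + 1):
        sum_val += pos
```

Let's trace through this code step by step.

Initialize: sum_val = 0
Entering loop: for i in range(6):

After execution: sum_val = 35
35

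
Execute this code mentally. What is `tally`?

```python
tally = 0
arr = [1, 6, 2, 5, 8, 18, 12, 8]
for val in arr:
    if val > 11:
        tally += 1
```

Let's trace through this code step by step.

Initialize: tally = 0
Initialize: arr = [1, 6, 2, 5, 8, 18, 12, 8]
Entering loop: for val in arr:

After execution: tally = 2
2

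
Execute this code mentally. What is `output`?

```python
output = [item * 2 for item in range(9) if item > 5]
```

Let's trace through this code step by step.

Initialize: output = [item * 2 for item in range(9) if item > 5]

After execution: output = [12, 14, 16]
[12, 14, 16]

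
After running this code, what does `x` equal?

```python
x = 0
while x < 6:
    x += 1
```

Let's trace through this code step by step.

Initialize: x = 0
Entering loop: while x < 6:

After execution: x = 6
6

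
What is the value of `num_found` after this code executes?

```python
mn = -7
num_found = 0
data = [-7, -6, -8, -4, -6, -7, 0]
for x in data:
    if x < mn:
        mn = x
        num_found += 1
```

Let's trace through this code step by step.

Initialize: mn = -7
Initialize: num_found = 0
Initialize: data = [-7, -6, -8, -4, -6, -7, 0]
Entering loop: for x in data:

After execution: num_found = 1
1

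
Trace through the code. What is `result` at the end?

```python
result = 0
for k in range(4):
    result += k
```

Let's trace through this code step by step.

Initialize: result = 0
Entering loop: for k in range(4):

After execution: result = 6
6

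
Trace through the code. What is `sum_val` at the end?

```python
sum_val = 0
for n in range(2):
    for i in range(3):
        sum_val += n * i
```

Let's trace through this code step by step.

Initialize: sum_val = 0
Entering loop: for n in range(2):

After execution: sum_val = 3
3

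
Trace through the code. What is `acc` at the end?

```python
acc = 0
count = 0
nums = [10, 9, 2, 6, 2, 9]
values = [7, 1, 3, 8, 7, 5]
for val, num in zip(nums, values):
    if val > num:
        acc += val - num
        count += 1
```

Let's trace through this code step by step.

Initialize: acc = 0
Initialize: count = 0
Initialize: nums = [10, 9, 2, 6, 2, 9]
Initialize: values = [7, 1, 3, 8, 7, 5]
Entering loop: for val, num in zip(nums, values):

After execution: acc = 15
15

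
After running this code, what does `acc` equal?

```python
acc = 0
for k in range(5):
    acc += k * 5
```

Let's trace through this code step by step.

Initialize: acc = 0
Entering loop: for k in range(5):

After execution: acc = 50
50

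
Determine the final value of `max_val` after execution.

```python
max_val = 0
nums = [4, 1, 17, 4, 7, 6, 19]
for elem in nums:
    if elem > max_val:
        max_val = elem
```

Let's trace through this code step by step.

Initialize: max_val = 0
Initialize: nums = [4, 1, 17, 4, 7, 6, 19]
Entering loop: for elem in nums:

After execution: max_val = 19
19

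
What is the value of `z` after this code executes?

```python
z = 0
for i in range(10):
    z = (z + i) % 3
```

Let's trace through this code step by step.

Initialize: z = 0
Entering loop: for i in range(10):

After execution: z = 0
0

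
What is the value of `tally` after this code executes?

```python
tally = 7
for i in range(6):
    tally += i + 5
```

Let's trace through this code step by step.

Initialize: tally = 7
Entering loop: for i in range(6):

After execution: tally = 52
52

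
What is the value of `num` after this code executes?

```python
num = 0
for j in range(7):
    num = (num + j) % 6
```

Let's trace through this code step by step.

Initialize: num = 0
Entering loop: for j in range(7):

After execution: num = 3
3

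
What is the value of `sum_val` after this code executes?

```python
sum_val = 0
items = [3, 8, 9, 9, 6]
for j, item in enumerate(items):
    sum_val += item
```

Let's trace through this code step by step.

Initialize: sum_val = 0
Initialize: items = [3, 8, 9, 9, 6]
Entering loop: for j, item in enumerate(items):

After execution: sum_val = 35
35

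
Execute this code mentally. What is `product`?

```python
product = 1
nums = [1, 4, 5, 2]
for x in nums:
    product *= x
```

Let's trace through this code step by step.

Initialize: product = 1
Initialize: nums = [1, 4, 5, 2]
Entering loop: for x in nums:

After execution: product = 40
40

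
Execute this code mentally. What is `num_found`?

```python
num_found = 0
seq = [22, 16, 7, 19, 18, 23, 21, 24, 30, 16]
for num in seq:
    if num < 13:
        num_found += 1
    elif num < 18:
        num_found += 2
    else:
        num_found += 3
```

Let's trace through this code step by step.

Initialize: num_found = 0
Initialize: seq = [22, 16, 7, 19, 18, 23, 21, 24, 30, 16]
Entering loop: for num in seq:

After execution: num_found = 26
26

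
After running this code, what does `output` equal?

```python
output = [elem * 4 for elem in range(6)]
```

Let's trace through this code step by step.

Initialize: output = [elem * 4 for elem in range(6)]

After execution: output = [0, 4, 8, 12, 16, 20]
[0, 4, 8, 12, 16, 20]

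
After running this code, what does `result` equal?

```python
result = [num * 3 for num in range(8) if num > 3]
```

Let's trace through this code step by step.

Initialize: result = [num * 3 for num in range(8) if num > 3]

After execution: result = [12, 15, 18, 21]
[12, 15, 18, 21]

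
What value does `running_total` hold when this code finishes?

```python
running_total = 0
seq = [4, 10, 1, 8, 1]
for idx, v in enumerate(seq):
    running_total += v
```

Let's trace through this code step by step.

Initialize: running_total = 0
Initialize: seq = [4, 10, 1, 8, 1]
Entering loop: for idx, v in enumerate(seq):

After execution: running_total = 24
24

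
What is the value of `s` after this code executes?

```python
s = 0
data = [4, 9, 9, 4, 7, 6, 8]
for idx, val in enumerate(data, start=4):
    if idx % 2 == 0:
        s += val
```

Let's trace through this code step by step.

Initialize: s = 0
Initialize: data = [4, 9, 9, 4, 7, 6, 8]
Entering loop: for idx, val in enumerate(data, start=4):

After execution: s = 28
28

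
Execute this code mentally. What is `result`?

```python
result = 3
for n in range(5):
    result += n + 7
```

Let's trace through this code step by step.

Initialize: result = 3
Entering loop: for n in range(5):

After execution: result = 48
48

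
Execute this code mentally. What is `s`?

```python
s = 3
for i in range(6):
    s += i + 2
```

Let's trace through this code step by step.

Initialize: s = 3
Entering loop: for i in range(6):

After execution: s = 30
30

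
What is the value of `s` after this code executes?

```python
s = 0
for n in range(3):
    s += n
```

Let's trace through this code step by step.

Initialize: s = 0
Entering loop: for n in range(3):

After execution: s = 3
3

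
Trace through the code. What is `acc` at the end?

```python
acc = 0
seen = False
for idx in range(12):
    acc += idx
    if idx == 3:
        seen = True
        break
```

Let's trace through this code step by step.

Initialize: acc = 0
Initialize: seen = False
Entering loop: for idx in range(12):

After execution: acc = 6
6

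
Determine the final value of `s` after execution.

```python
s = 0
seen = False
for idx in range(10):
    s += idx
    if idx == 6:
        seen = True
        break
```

Let's trace through this code step by step.

Initialize: s = 0
Initialize: seen = False
Entering loop: for idx in range(10):

After execution: s = 21
21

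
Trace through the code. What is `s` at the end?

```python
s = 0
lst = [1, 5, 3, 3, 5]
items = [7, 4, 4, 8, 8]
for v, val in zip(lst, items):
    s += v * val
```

Let's trace through this code step by step.

Initialize: s = 0
Initialize: lst = [1, 5, 3, 3, 5]
Initialize: items = [7, 4, 4, 8, 8]
Entering loop: for v, val in zip(lst, items):

After execution: s = 103
103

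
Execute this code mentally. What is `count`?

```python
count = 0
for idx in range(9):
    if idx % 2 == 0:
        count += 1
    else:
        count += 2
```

Let's trace through this code step by step.

Initialize: count = 0
Entering loop: for idx in range(9):

After execution: count = 13
13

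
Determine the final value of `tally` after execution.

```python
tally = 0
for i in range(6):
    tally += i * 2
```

Let's trace through this code step by step.

Initialize: tally = 0
Entering loop: for i in range(6):

After execution: tally = 30
30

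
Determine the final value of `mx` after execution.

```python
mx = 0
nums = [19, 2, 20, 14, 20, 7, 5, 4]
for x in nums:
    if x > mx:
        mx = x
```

Let's trace through this code step by step.

Initialize: mx = 0
Initialize: nums = [19, 2, 20, 14, 20, 7, 5, 4]
Entering loop: for x in nums:

After execution: mx = 20
20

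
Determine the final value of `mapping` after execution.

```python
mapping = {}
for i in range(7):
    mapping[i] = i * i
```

Let's trace through this code step by step.

Initialize: mapping = {}
Entering loop: for i in range(7):

After execution: mapping = {0: 0, 1: 1, 2: 4, 3: 9, 4: 16, 5: 25, 6: 36}
{0: 0, 1: 1, 2: 4, 3: 9, 4: 16, 5: 25, 6: 36}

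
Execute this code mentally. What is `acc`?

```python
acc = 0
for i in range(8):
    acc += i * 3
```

Let's trace through this code step by step.

Initialize: acc = 0
Entering loop: for i in range(8):

After execution: acc = 84
84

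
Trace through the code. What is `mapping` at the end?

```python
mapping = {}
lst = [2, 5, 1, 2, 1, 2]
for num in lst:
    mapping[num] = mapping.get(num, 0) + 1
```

Let's trace through this code step by step.

Initialize: mapping = {}
Initialize: lst = [2, 5, 1, 2, 1, 2]
Entering loop: for num in lst:

After execution: mapping = {2: 3, 5: 1, 1: 2}
{2: 3, 5: 1, 1: 2}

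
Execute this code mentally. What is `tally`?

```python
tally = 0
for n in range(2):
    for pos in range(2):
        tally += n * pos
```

Let's trace through this code step by step.

Initialize: tally = 0
Entering loop: for n in range(2):

After execution: tally = 1
1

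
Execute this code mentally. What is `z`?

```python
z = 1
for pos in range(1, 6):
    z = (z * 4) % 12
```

Let's trace through this code step by step.

Initialize: z = 1
Entering loop: for pos in range(1, 6):

After execution: z = 4
4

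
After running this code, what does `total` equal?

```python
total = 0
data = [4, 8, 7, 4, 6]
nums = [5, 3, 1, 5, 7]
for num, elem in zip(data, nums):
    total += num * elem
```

Let's trace through this code step by step.

Initialize: total = 0
Initialize: data = [4, 8, 7, 4, 6]
Initialize: nums = [5, 3, 1, 5, 7]
Entering loop: for num, elem in zip(data, nums):

After execution: total = 113
113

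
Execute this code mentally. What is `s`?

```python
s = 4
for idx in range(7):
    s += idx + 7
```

Let's trace through this code step by step.

Initialize: s = 4
Entering loop: for idx in range(7):

After execution: s = 74
74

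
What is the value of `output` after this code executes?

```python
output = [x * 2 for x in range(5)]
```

Let's trace through this code step by step.

Initialize: output = [x * 2 for x in range(5)]

After execution: output = [0, 2, 4, 6, 8]
[0, 2, 4, 6, 8]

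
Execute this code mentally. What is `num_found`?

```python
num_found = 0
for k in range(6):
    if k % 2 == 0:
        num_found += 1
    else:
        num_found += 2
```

Let's trace through this code step by step.

Initialize: num_found = 0
Entering loop: for k in range(6):

After execution: num_found = 9
9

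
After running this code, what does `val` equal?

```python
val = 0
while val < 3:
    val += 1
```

Let's trace through this code step by step.

Initialize: val = 0
Entering loop: while val < 3:

After execution: val = 3
3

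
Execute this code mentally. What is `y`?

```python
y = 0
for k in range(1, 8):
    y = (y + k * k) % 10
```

Let's trace through this code step by step.

Initialize: y = 0
Entering loop: for k in range(1, 8):

After execution: y = 0
0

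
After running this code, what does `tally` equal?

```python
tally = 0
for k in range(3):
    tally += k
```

Let's trace through this code step by step.

Initialize: tally = 0
Entering loop: for k in range(3):

After execution: tally = 3
3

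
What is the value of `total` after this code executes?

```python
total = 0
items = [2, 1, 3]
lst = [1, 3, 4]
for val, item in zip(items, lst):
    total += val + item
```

Let's trace through this code step by step.

Initialize: total = 0
Initialize: items = [2, 1, 3]
Initialize: lst = [1, 3, 4]
Entering loop: for val, item in zip(items, lst):

After execution: total = 14
14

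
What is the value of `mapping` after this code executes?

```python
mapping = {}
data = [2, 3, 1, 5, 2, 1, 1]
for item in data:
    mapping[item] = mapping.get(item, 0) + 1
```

Let's trace through this code step by step.

Initialize: mapping = {}
Initialize: data = [2, 3, 1, 5, 2, 1, 1]
Entering loop: for item in data:

After execution: mapping = {2: 2, 3: 1, 1: 3, 5: 1}
{2: 2, 3: 1, 1: 3, 5: 1}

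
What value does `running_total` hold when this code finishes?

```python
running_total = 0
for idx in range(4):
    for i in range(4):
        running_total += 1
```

Let's trace through this code step by step.

Initialize: running_total = 0
Entering loop: for idx in range(4):

After execution: running_total = 16
16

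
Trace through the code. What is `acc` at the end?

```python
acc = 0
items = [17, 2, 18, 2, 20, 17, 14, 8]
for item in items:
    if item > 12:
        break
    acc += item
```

Let's trace through this code step by step.

Initialize: acc = 0
Initialize: items = [17, 2, 18, 2, 20, 17, 14, 8]
Entering loop: for item in items:

After execution: acc = 0
0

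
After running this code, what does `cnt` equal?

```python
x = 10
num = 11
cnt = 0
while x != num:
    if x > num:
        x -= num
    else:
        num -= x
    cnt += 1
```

Let's trace through this code step by step.

Initialize: x = 10
Initialize: num = 11
Initialize: cnt = 0
Entering loop: while x != num:

After execution: cnt = 10
10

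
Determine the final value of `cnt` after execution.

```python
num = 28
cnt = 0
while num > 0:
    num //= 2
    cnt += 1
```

Let's trace through this code step by step.

Initialize: num = 28
Initialize: cnt = 0
Entering loop: while num > 0:

After execution: cnt = 5
5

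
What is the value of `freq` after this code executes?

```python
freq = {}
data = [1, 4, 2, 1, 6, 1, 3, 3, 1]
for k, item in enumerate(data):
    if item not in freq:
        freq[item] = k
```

Let's trace through this code step by step.

Initialize: freq = {}
Initialize: data = [1, 4, 2, 1, 6, 1, 3, 3, 1]
Entering loop: for k, item in enumerate(data):

After execution: freq = {1: 0, 4: 1, 2: 2, 6: 4, 3: 6}
{1: 0, 4: 1, 2: 2, 6: 4, 3: 6}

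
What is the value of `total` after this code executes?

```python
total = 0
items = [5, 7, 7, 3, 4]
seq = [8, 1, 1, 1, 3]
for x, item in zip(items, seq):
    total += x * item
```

Let's trace through this code step by step.

Initialize: total = 0
Initialize: items = [5, 7, 7, 3, 4]
Initialize: seq = [8, 1, 1, 1, 3]
Entering loop: for x, item in zip(items, seq):

After execution: total = 69
69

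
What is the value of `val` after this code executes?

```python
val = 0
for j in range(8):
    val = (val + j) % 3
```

Let's trace through this code step by step.

Initialize: val = 0
Entering loop: for j in range(8):

After execution: val = 1
1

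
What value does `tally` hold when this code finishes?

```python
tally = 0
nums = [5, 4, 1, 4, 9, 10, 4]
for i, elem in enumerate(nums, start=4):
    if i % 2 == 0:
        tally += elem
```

Let's trace through this code step by step.

Initialize: tally = 0
Initialize: nums = [5, 4, 1, 4, 9, 10, 4]
Entering loop: for i, elem in enumerate(nums, start=4):

After execution: tally = 19
19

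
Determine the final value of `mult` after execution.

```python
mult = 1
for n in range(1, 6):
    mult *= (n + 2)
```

Let's trace through this code step by step.

Initialize: mult = 1
Entering loop: for n in range(1, 6):

After execution: mult = 2520
2520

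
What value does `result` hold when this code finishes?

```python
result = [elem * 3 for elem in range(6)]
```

Let's trace through this code step by step.

Initialize: result = [elem * 3 for elem in range(6)]

After execution: result = [0, 3, 6, 9, 12, 15]
[0, 3, 6, 9, 12, 15]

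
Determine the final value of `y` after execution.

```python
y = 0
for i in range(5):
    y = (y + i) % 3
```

Let's trace through this code step by step.

Initialize: y = 0
Entering loop: for i in range(5):

After execution: y = 1
1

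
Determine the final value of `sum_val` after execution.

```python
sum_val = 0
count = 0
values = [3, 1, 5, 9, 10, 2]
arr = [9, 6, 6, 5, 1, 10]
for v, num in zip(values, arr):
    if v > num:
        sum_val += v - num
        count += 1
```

Let's trace through this code step by step.

Initialize: sum_val = 0
Initialize: count = 0
Initialize: values = [3, 1, 5, 9, 10, 2]
Initialize: arr = [9, 6, 6, 5, 1, 10]
Entering loop: for v, num in zip(values, arr):

After execution: sum_val = 13
13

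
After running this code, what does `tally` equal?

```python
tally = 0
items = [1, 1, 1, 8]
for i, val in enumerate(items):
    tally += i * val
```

Let's trace through this code step by step.

Initialize: tally = 0
Initialize: items = [1, 1, 1, 8]
Entering loop: for i, val in enumerate(items):

After execution: tally = 27
27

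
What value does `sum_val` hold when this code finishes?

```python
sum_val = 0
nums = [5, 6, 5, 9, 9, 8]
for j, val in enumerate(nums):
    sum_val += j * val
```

Let's trace through this code step by step.

Initialize: sum_val = 0
Initialize: nums = [5, 6, 5, 9, 9, 8]
Entering loop: for j, val in enumerate(nums):

After execution: sum_val = 119
119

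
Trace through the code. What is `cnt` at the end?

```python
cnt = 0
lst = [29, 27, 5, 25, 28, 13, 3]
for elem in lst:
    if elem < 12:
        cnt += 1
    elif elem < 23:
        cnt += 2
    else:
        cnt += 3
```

Let's trace through this code step by step.

Initialize: cnt = 0
Initialize: lst = [29, 27, 5, 25, 28, 13, 3]
Entering loop: for elem in lst:

After execution: cnt = 16
16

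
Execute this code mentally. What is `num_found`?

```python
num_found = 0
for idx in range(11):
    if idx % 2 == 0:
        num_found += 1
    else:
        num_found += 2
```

Let's trace through this code step by step.

Initialize: num_found = 0
Entering loop: for idx in range(11):

After execution: num_found = 16
16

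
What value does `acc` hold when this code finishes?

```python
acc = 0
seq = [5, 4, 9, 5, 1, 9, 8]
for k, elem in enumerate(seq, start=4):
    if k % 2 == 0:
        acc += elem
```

Let's trace through this code step by step.

Initialize: acc = 0
Initialize: seq = [5, 4, 9, 5, 1, 9, 8]
Entering loop: for k, elem in enumerate(seq, start=4):

After execution: acc = 23
23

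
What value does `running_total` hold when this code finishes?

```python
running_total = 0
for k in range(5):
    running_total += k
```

Let's trace through this code step by step.

Initialize: running_total = 0
Entering loop: for k in range(5):

After execution: running_total = 10
10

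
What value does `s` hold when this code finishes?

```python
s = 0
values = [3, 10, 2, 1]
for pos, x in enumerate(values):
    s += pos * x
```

Let's trace through this code step by step.

Initialize: s = 0
Initialize: values = [3, 10, 2, 1]
Entering loop: for pos, x in enumerate(values):

After execution: s = 17
17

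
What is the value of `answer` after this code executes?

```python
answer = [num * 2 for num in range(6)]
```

Let's trace through this code step by step.

Initialize: answer = [num * 2 for num in range(6)]

After execution: answer = [0, 2, 4, 6, 8, 10]
[0, 2, 4, 6, 8, 10]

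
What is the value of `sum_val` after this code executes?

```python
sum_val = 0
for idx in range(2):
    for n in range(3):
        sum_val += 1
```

Let's trace through this code step by step.

Initialize: sum_val = 0
Entering loop: for idx in range(2):

After execution: sum_val = 6
6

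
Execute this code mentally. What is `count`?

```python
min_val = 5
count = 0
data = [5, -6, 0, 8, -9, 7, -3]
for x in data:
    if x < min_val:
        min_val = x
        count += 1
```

Let's trace through this code step by step.

Initialize: min_val = 5
Initialize: count = 0
Initialize: data = [5, -6, 0, 8, -9, 7, -3]
Entering loop: for x in data:

After execution: count = 2
2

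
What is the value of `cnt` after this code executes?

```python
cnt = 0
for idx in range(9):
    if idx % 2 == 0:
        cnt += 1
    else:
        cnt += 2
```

Let's trace through this code step by step.

Initialize: cnt = 0
Entering loop: for idx in range(9):

After execution: cnt = 13
13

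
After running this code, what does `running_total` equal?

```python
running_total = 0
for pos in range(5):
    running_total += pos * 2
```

Let's trace through this code step by step.

Initialize: running_total = 0
Entering loop: for pos in range(5):

After execution: running_total = 20
20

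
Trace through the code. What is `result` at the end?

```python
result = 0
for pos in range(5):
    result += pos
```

Let's trace through this code step by step.

Initialize: result = 0
Entering loop: for pos in range(5):

After execution: result = 10
10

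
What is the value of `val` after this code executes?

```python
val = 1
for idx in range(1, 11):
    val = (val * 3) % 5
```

Let's trace through this code step by step.

Initialize: val = 1
Entering loop: for idx in range(1, 11):

After execution: val = 4
4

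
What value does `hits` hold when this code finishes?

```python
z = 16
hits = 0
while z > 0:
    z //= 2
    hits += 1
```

Let's trace through this code step by step.

Initialize: z = 16
Initialize: hits = 0
Entering loop: while z > 0:

After execution: hits = 5
5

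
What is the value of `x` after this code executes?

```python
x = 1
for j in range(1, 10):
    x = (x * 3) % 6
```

Let's trace through this code step by step.

Initialize: x = 1
Entering loop: for j in range(1, 10):

After execution: x = 3
3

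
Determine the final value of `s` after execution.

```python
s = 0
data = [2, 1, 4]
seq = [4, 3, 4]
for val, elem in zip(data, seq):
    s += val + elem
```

Let's trace through this code step by step.

Initialize: s = 0
Initialize: data = [2, 1, 4]
Initialize: seq = [4, 3, 4]
Entering loop: for val, elem in zip(data, seq):

After execution: s = 18
18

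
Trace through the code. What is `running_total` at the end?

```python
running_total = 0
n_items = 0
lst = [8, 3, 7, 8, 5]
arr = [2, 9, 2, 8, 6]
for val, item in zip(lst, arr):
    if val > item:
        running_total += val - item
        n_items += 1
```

Let's trace through this code step by step.

Initialize: running_total = 0
Initialize: n_items = 0
Initialize: lst = [8, 3, 7, 8, 5]
Initialize: arr = [2, 9, 2, 8, 6]
Entering loop: for val, item in zip(lst, arr):

After execution: running_total = 11
11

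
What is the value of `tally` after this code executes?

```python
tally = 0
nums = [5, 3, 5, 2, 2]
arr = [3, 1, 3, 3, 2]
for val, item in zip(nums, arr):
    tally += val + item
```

Let's trace through this code step by step.

Initialize: tally = 0
Initialize: nums = [5, 3, 5, 2, 2]
Initialize: arr = [3, 1, 3, 3, 2]
Entering loop: for val, item in zip(nums, arr):

After execution: tally = 29
29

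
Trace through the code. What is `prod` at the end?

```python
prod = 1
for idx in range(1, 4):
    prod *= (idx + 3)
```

Let's trace through this code step by step.

Initialize: prod = 1
Entering loop: for idx in range(1, 4):

After execution: prod = 120
120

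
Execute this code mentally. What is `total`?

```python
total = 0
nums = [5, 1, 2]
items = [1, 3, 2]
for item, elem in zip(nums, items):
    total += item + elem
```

Let's trace through this code step by step.

Initialize: total = 0
Initialize: nums = [5, 1, 2]
Initialize: items = [1, 3, 2]
Entering loop: for item, elem in zip(nums, items):

After execution: total = 14
14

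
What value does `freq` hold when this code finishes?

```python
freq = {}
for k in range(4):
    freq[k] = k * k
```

Let's trace through this code step by step.

Initialize: freq = {}
Entering loop: for k in range(4):

After execution: freq = {0: 0, 1: 1, 2: 4, 3: 9}
{0: 0, 1: 1, 2: 4, 3: 9}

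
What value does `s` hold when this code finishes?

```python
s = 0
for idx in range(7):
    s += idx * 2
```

Let's trace through this code step by step.

Initialize: s = 0
Entering loop: for idx in range(7):

After execution: s = 42
42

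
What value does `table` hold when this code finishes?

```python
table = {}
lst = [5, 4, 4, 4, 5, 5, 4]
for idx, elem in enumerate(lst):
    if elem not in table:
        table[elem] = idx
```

Let's trace through this code step by step.

Initialize: table = {}
Initialize: lst = [5, 4, 4, 4, 5, 5, 4]
Entering loop: for idx, elem in enumerate(lst):

After execution: table = {5: 0, 4: 1}
{5: 0, 4: 1}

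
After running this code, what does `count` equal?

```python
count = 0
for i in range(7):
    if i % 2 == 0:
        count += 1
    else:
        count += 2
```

Let's trace through this code step by step.

Initialize: count = 0
Entering loop: for i in range(7):

After execution: count = 10
10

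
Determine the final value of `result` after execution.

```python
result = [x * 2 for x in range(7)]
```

Let's trace through this code step by step.

Initialize: result = [x * 2 for x in range(7)]

After execution: result = [0, 2, 4, 6, 8, 10, 12]
[0, 2, 4, 6, 8, 10, 12]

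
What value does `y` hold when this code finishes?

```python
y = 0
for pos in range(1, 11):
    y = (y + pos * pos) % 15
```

Let's trace through this code step by step.

Initialize: y = 0
Entering loop: for pos in range(1, 11):

After execution: y = 10
10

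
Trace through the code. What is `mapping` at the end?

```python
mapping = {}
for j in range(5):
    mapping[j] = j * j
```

Let's trace through this code step by step.

Initialize: mapping = {}
Entering loop: for j in range(5):

After execution: mapping = {0: 0, 1: 1, 2: 4, 3: 9, 4: 16}
{0: 0, 1: 1, 2: 4, 3: 9, 4: 16}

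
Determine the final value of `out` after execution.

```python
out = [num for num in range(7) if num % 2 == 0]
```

Let's trace through this code step by step.

Initialize: out = [num for num in range(7) if num % 2 == 0]

After execution: out = [0, 2, 4, 6]
[0, 2, 4, 6]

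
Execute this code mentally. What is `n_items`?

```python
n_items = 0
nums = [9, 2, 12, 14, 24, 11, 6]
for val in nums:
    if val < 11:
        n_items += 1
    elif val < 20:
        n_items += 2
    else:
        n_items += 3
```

Let's trace through this code step by step.

Initialize: n_items = 0
Initialize: nums = [9, 2, 12, 14, 24, 11, 6]
Entering loop: for val in nums:

After execution: n_items = 12
12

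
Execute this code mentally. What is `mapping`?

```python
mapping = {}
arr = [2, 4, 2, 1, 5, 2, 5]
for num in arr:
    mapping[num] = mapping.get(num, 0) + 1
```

Let's trace through this code step by step.

Initialize: mapping = {}
Initialize: arr = [2, 4, 2, 1, 5, 2, 5]
Entering loop: for num in arr:

After execution: mapping = {2: 3, 4: 1, 1: 1, 5: 2}
{2: 3, 4: 1, 1: 1, 5: 2}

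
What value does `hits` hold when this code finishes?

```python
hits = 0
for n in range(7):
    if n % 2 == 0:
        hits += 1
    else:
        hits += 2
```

Let's trace through this code step by step.

Initialize: hits = 0
Entering loop: for n in range(7):

After execution: hits = 10
10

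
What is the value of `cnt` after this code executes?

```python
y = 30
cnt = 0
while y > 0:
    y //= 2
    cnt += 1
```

Let's trace through this code step by step.

Initialize: y = 30
Initialize: cnt = 0
Entering loop: while y > 0:

After execution: cnt = 5
5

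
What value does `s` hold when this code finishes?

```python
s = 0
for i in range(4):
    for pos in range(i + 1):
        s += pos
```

Let's trace through this code step by step.

Initialize: s = 0
Entering loop: for i in range(4):

After execution: s = 10
10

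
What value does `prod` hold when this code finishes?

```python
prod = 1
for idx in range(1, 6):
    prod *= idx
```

Let's trace through this code step by step.

Initialize: prod = 1
Entering loop: for idx in range(1, 6):

After execution: prod = 120
120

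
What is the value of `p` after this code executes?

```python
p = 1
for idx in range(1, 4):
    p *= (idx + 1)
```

Let's trace through this code step by step.

Initialize: p = 1
Entering loop: for idx in range(1, 4):

After execution: p = 24
24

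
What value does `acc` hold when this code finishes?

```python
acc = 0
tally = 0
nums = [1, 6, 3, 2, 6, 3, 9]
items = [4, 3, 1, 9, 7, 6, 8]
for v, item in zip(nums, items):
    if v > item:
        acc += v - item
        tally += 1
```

Let's trace through this code step by step.

Initialize: acc = 0
Initialize: tally = 0
Initialize: nums = [1, 6, 3, 2, 6, 3, 9]
Initialize: items = [4, 3, 1, 9, 7, 6, 8]
Entering loop: for v, item in zip(nums, items):

After execution: acc = 6
6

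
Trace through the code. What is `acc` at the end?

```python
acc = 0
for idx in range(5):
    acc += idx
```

Let's trace through this code step by step.

Initialize: acc = 0
Entering loop: for idx in range(5):

After execution: acc = 10
10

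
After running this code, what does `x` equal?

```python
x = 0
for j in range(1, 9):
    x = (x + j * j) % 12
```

Let's trace through this code step by step.

Initialize: x = 0
Entering loop: for j in range(1, 9):

After execution: x = 0
0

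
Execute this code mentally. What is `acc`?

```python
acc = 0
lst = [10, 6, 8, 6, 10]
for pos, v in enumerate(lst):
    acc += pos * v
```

Let's trace through this code step by step.

Initialize: acc = 0
Initialize: lst = [10, 6, 8, 6, 10]
Entering loop: for pos, v in enumerate(lst):

After execution: acc = 80
80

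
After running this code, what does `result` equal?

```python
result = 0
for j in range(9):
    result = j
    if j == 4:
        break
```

Let's trace through this code step by step.

Initialize: result = 0
Entering loop: for j in range(9):

After execution: result = 4
4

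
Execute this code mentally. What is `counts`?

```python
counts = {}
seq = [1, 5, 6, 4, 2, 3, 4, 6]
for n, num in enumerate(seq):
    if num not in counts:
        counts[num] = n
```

Let's trace through this code step by step.

Initialize: counts = {}
Initialize: seq = [1, 5, 6, 4, 2, 3, 4, 6]
Entering loop: for n, num in enumerate(seq):

After execution: counts = {1: 0, 5: 1, 6: 2, 4: 3, 2: 4, 3: 5}
{1: 0, 5: 1, 6: 2, 4: 3, 2: 4, 3: 5}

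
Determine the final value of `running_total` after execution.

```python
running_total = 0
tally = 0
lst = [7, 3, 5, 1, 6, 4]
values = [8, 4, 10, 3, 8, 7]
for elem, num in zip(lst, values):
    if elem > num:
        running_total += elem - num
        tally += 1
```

Let's trace through this code step by step.

Initialize: running_total = 0
Initialize: tally = 0
Initialize: lst = [7, 3, 5, 1, 6, 4]
Initialize: values = [8, 4, 10, 3, 8, 7]
Entering loop: for elem, num in zip(lst, values):

After execution: running_total = 0
0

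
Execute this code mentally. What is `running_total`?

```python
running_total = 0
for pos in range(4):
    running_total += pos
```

Let's trace through this code step by step.

Initialize: running_total = 0
Entering loop: for pos in range(4):

After execution: running_total = 6
6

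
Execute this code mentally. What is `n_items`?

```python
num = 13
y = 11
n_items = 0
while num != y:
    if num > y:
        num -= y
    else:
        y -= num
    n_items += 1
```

Let's trace through this code step by step.

Initialize: num = 13
Initialize: y = 11
Initialize: n_items = 0
Entering loop: while num != y:

After execution: n_items = 7
7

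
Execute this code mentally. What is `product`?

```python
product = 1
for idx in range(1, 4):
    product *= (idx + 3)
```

Let's trace through this code step by step.

Initialize: product = 1
Entering loop: for idx in range(1, 4):

After execution: product = 120
120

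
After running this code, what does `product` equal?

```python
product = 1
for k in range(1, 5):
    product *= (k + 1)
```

Let's trace through this code step by step.

Initialize: product = 1
Entering loop: for k in range(1, 5):

After execution: product = 120
120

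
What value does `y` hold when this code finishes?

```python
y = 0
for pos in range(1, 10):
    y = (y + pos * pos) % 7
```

Let's trace through this code step by step.

Initialize: y = 0
Entering loop: for pos in range(1, 10):

After execution: y = 5
5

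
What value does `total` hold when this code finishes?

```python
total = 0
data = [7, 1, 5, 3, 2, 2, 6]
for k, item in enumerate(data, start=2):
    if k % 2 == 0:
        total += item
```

Let's trace through this code step by step.

Initialize: total = 0
Initialize: data = [7, 1, 5, 3, 2, 2, 6]
Entering loop: for k, item in enumerate(data, start=2):

After execution: total = 20
20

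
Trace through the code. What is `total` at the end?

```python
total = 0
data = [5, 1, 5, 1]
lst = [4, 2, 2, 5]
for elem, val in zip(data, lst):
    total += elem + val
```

Let's trace through this code step by step.

Initialize: total = 0
Initialize: data = [5, 1, 5, 1]
Initialize: lst = [4, 2, 2, 5]
Entering loop: for elem, val in zip(data, lst):

After execution: total = 25
25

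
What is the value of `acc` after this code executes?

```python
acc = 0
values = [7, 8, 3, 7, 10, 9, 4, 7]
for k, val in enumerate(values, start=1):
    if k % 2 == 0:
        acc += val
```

Let's trace through this code step by step.

Initialize: acc = 0
Initialize: values = [7, 8, 3, 7, 10, 9, 4, 7]
Entering loop: for k, val in enumerate(values, start=1):

After execution: acc = 31
31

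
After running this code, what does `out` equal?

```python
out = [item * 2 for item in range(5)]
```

Let's trace through this code step by step.

Initialize: out = [item * 2 for item in range(5)]

After execution: out = [0, 2, 4, 6, 8]
[0, 2, 4, 6, 8]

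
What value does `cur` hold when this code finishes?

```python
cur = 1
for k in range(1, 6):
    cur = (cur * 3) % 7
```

Let's trace through this code step by step.

Initialize: cur = 1
Entering loop: for k in range(1, 6):

After execution: cur = 5
5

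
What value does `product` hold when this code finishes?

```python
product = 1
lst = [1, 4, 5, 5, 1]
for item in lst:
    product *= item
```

Let's trace through this code step by step.

Initialize: product = 1
Initialize: lst = [1, 4, 5, 5, 1]
Entering loop: for item in lst:

After execution: product = 100
100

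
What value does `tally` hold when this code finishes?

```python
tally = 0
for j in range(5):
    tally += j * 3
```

Let's trace through this code step by step.

Initialize: tally = 0
Entering loop: for j in range(5):

After execution: tally = 30
30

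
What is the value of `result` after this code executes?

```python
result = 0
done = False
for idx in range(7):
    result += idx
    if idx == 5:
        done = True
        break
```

Let's trace through this code step by step.

Initialize: result = 0
Initialize: done = False
Entering loop: for idx in range(7):

After execution: result = 15
15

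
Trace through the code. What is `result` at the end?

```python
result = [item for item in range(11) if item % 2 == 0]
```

Let's trace through this code step by step.

Initialize: result = [item for item in range(11) if item % 2 == 0]

After execution: result = [0, 2, 4, 6, 8, 10]
[0, 2, 4, 6, 8, 10]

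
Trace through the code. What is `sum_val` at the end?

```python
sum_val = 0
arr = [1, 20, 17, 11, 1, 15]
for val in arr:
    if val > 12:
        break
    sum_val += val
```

Let's trace through this code step by step.

Initialize: sum_val = 0
Initialize: arr = [1, 20, 17, 11, 1, 15]
Entering loop: for val in arr:

After execution: sum_val = 1
1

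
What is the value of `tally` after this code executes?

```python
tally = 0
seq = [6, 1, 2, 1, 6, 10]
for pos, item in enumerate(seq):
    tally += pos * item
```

Let's trace through this code step by step.

Initialize: tally = 0
Initialize: seq = [6, 1, 2, 1, 6, 10]
Entering loop: for pos, item in enumerate(seq):

After execution: tally = 82
82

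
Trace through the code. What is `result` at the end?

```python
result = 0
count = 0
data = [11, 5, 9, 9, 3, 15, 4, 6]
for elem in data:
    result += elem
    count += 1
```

Let's trace through this code step by step.

Initialize: result = 0
Initialize: count = 0
Initialize: data = [11, 5, 9, 9, 3, 15, 4, 6]
Entering loop: for elem in data:

After execution: result = 62
62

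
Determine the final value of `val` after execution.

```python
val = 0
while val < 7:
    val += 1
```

Let's trace through this code step by step.

Initialize: val = 0
Entering loop: while val < 7:

After execution: val = 7
7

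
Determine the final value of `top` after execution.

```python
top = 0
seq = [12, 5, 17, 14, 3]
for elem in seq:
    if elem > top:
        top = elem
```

Let's trace through this code step by step.

Initialize: top = 0
Initialize: seq = [12, 5, 17, 14, 3]
Entering loop: for elem in seq:

After execution: top = 17
17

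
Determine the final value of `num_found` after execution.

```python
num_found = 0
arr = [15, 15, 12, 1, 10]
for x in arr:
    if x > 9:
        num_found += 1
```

Let's trace through this code step by step.

Initialize: num_found = 0
Initialize: arr = [15, 15, 12, 1, 10]
Entering loop: for x in arr:

After execution: num_found = 4
4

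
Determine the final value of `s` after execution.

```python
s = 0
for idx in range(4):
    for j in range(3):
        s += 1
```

Let's trace through this code step by step.

Initialize: s = 0
Entering loop: for idx in range(4):

After execution: s = 12
12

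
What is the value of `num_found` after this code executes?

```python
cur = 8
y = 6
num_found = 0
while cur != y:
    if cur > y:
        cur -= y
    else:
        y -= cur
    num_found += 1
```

Let's trace through this code step by step.

Initialize: cur = 8
Initialize: y = 6
Initialize: num_found = 0
Entering loop: while cur != y:

After execution: num_found = 3
3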